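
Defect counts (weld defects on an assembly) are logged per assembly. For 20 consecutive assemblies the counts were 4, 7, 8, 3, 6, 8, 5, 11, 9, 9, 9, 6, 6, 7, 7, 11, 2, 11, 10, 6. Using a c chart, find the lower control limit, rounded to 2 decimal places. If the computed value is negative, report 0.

0.00

c̄ = (4 + 7 + 8 + 3 + 6 + 8 + 5 + 11 + 9 + 9 + 9 + 6 + 6 + 7 + 7 + 11 + 2 + 11 + 10 + 6) / 20 = 145 / 20 = 7.2500
LCL = c̄ − 3√c̄ = 7.2500 − 3 × 2.6926 = -0.8277 → 0 (cannot be negative)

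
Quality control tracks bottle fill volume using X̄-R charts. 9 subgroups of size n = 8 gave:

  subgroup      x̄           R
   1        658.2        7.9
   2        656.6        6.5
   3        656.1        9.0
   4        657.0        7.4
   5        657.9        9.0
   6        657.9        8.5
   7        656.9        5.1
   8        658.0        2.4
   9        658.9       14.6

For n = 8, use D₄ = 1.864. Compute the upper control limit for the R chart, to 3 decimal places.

14.581

R̄ = (7.9 + 6.5 + 9.0 + 7.4 + 9.0 + 8.5 + 5.1 + 2.4 + 14.6) / 9 = 70.4000 / 9 = 7.8222
UCL_R = D₄·R̄ = 1.864 × 7.8222 = 14.5806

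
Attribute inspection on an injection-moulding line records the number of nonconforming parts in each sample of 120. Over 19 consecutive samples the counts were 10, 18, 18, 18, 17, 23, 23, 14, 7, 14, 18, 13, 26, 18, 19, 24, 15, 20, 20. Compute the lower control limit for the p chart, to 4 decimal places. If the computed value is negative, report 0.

0.0500

p̄ = Σdᵢ / (k·n) = 335 / (19 × 120) = 0.14693
LCL = p̄ − 3·√(p̄(1−p̄)/n) = 0.14693 − 3 × 0.03232 = 0.04997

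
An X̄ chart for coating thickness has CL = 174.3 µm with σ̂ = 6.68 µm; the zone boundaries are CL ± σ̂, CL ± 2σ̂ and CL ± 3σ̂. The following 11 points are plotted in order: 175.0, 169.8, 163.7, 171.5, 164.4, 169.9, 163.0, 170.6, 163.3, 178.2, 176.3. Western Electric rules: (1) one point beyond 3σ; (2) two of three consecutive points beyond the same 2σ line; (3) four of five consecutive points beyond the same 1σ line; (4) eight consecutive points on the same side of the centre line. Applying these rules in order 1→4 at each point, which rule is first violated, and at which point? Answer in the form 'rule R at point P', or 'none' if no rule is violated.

rule 4 at point 9

Zone of each point (C = within 1σ̂, B = 1σ̂–2σ̂, A = 2σ̂–3σ̂, * = beyond 3σ̂; sign = side of CL): 1:+C, 2:-C, 3:-B, 4:-C, 5:-B, 6:-C, 7:-B, 8:-C, 9:-B, 10:+C, 11:+C
Rule 4 (eight consecutive points on the same side of the centre line) is satisfied at point 9.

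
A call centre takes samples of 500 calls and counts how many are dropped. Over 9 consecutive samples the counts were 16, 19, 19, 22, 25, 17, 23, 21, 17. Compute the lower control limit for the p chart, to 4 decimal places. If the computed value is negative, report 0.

p̄ = Σdᵢ / (k·n) = 179 / (9 × 500) = 0.03978
LCL = p̄ − 3·√(p̄(1−p̄)/n) = 0.03978 − 3 × 0.00874 = 0.01356

0.0136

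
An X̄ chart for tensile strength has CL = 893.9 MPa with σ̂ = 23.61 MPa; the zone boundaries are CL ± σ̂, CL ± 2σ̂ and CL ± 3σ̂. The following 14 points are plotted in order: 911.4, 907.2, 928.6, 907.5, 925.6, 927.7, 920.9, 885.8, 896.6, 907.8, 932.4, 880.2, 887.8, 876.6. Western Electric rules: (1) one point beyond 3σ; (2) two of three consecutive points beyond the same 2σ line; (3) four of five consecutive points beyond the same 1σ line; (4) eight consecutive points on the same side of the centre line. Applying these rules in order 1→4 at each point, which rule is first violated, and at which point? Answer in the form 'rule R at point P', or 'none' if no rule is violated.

Zone of each point (C = within 1σ̂, B = 1σ̂–2σ̂, A = 2σ̂–3σ̂, * = beyond 3σ̂; sign = side of CL): 1:+C, 2:+C, 3:+B, 4:+C, 5:+B, 6:+B, 7:+B, 8:-C, 9:+C, 10:+C, 11:+B, 12:-C, 13:-C, 14:-C
Rule 3 (four of five consecutive points beyond the same 1σ limit) is satisfied at point 7.

rule 3 at point 7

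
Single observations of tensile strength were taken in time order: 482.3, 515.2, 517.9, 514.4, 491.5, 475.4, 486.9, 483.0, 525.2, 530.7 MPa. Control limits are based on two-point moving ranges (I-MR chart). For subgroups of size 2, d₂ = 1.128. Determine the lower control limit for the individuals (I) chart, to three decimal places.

460.524

X̄ = (482.3 + 515.2 + 517.9 + 514.4 + 491.5 + 475.4 + 486.9 + 483.0 + 525.2 + 530.7) / 10 = 502.2500
Moving ranges: 32.9, 2.7, 3.5, 22.9, 16.1, 11.5, 3.9, 42.2, 5.5; M̄R̄ = 141.2000 / 9 = 15.6889
LCL = X̄ − 3·M̄R̄/d₂ = 502.2500 − 3 × 15.6889 / 1.128 = 460.5242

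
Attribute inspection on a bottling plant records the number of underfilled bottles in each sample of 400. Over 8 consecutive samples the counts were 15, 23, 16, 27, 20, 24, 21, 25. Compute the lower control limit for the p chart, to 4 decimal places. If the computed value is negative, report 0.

p̄ = Σdᵢ / (k·n) = 171 / (8 × 400) = 0.05344
LCL = p̄ − 3·√(p̄(1−p̄)/n) = 0.05344 − 3 × 0.01125 = 0.01970

0.0197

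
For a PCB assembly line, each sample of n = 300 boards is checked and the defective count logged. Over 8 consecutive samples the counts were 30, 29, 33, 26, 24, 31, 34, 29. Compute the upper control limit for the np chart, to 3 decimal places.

44.972

p̄ = Σdᵢ / (k·n) = 236 / (8 × 300) = 0.09833
UCL = np̄ + 3·√(np̄(1−p̄)) = 29.5000 + 3 × √(29.5000×0.90167) = 29.5000 + 3 × 5.1574 = 44.9723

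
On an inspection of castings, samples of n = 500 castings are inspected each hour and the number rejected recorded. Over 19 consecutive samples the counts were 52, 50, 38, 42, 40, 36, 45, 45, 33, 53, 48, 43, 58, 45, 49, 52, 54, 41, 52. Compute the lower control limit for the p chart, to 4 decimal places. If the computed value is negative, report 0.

p̄ = Σdᵢ / (k·n) = 876 / (19 × 500) = 0.09221
LCL = p̄ − 3·√(p̄(1−p̄)/n) = 0.09221 − 3 × 0.01294 = 0.05339

0.0534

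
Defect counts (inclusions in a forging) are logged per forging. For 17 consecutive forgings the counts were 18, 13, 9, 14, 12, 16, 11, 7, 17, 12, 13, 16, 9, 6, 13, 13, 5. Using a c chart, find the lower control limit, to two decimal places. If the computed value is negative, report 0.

1.61

c̄ = (18 + 13 + 9 + 14 + 12 + 16 + 11 + 7 + 17 + 12 + 13 + 16 + 9 + 6 + 13 + 13 + 5) / 17 = 204 / 17 = 12.0000
LCL = c̄ − 3√c̄ = 12.0000 − 3 × 3.4641 = 1.6077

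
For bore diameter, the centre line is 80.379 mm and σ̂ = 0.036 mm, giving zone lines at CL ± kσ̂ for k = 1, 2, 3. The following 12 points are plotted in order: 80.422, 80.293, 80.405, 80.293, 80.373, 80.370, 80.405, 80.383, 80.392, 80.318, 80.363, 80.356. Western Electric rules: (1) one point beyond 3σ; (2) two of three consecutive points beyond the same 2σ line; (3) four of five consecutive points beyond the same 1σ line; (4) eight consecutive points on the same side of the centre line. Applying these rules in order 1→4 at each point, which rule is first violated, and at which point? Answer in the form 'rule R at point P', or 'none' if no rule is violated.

Zone of each point (C = within 1σ̂, B = 1σ̂–2σ̂, A = 2σ̂–3σ̂, * = beyond 3σ̂; sign = side of CL): 1:+B, 2:-A, 3:+C, 4:-A, 5:-C, 6:-C, 7:+C, 8:+C, 9:+C, 10:-B, 11:-C, 12:-C
Rule 2 (two of three consecutive points beyond the same 2σ limit) is satisfied at point 4.

rule 2 at point 4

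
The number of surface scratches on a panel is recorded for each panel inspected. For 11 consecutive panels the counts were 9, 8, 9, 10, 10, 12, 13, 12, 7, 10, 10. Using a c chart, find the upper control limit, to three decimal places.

19.487

c̄ = (9 + 8 + 9 + 10 + 10 + 12 + 13 + 12 + 7 + 10 + 10) / 11 = 110 / 11 = 10.0000
UCL = c̄ + 3√c̄ = 10.0000 + 3 × √10.0000 = 10.0000 + 3 × 3.1623 = 19.4868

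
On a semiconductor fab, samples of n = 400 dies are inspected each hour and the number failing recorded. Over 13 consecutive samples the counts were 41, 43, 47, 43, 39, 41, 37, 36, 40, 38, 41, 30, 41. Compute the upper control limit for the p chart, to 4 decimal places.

p̄ = Σdᵢ / (k·n) = 517 / (13 × 400) = 0.09942
UCL = p̄ + 3·√(p̄(1−p̄)/n) = 0.09942 + 3 × √(0.09942×0.90058/400) = 0.09942 + 3 × 0.01496 = 0.14431

0.1443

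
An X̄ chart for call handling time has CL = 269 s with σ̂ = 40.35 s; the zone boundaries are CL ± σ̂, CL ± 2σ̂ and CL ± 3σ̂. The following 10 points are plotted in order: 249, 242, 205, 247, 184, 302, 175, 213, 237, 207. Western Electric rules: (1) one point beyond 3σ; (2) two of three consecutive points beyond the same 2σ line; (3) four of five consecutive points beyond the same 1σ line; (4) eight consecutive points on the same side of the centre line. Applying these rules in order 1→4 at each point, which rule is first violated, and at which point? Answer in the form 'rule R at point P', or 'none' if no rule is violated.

rule 2 at point 7

Zone of each point (C = within 1σ̂, B = 1σ̂–2σ̂, A = 2σ̂–3σ̂, * = beyond 3σ̂; sign = side of CL): 1:-C, 2:-C, 3:-B, 4:-C, 5:-A, 6:+C, 7:-A, 8:-B, 9:-C, 10:-B
Rule 2 (two of three consecutive points beyond the same 2σ limit) is satisfied at point 7.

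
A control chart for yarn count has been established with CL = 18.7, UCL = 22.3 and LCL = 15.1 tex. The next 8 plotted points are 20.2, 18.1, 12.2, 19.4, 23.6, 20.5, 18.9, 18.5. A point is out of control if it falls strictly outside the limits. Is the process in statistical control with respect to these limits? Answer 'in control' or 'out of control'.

out of control

Compare each point to [15.1, 22.3]: sample 3 = 12.2 < LCL; sample 5 = 23.6 > UCL.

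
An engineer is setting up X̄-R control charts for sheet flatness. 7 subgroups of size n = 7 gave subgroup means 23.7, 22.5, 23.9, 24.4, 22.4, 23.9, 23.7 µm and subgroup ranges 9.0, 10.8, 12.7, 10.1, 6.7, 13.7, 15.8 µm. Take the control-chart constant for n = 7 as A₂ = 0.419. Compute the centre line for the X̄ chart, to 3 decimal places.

23.500

X̄̄ = (23.7 + 22.5 + 23.9 + 24.4 + 22.4 + 23.9 + 23.7) / 7 = 164.5000 / 7 = 23.5000
CL = X̄̄ = 23.5000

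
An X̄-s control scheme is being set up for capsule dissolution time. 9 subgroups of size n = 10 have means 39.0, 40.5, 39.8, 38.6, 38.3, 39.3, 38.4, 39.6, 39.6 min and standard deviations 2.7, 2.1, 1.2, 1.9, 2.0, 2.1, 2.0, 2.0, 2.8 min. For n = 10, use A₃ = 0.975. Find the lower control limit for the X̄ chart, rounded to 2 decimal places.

37.20

X̄̄ = (39.0 + 40.5 + 39.8 + 38.6 + 38.3 + 39.3 + 38.4 + 39.6 + 39.6) / 9 = 39.2333
s̄ = (2.7 + 2.1 + 1.2 + 1.9 + 2.0 + 2.1 + 2.0 + 2.0 + 2.8) / 9 = 2.0889
LCL = X̄̄ − A₃·s̄ = 39.2333 − 0.975 × 2.0889 = 37.1967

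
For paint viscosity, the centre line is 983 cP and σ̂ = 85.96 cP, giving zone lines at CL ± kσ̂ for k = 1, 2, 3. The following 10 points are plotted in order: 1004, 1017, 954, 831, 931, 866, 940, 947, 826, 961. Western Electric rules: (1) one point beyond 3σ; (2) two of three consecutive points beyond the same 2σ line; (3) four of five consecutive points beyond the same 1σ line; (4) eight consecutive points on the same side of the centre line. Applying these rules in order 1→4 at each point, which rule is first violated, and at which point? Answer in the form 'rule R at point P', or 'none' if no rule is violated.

Zone of each point (C = within 1σ̂, B = 1σ̂–2σ̂, A = 2σ̂–3σ̂, * = beyond 3σ̂; sign = side of CL): 1:+C, 2:+C, 3:-C, 4:-B, 5:-C, 6:-B, 7:-C, 8:-C, 9:-B, 10:-C
Rule 4 (eight consecutive points on the same side of the centre line) is satisfied at point 10.

rule 4 at point 10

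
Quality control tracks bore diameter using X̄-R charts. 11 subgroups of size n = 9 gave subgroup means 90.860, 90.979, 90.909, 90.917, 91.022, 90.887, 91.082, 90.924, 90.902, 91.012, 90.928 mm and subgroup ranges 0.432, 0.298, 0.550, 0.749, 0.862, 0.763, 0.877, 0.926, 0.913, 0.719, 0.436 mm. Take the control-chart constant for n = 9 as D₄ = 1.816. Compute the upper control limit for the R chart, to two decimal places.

1.24

R̄ = (0.432 + 0.298 + 0.550 + 0.749 + 0.862 + 0.763 + 0.877 + 0.926 + 0.913 + 0.719 + 0.436) / 11 = 7.5250 / 11 = 0.6841
UCL_R = D₄·R̄ = 1.816 × 0.6841 = 1.2423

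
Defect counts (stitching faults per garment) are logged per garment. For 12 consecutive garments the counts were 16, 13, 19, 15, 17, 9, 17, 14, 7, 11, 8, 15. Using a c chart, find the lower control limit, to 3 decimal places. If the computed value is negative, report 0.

2.428

c̄ = (16 + 13 + 19 + 15 + 17 + 9 + 17 + 14 + 7 + 11 + 8 + 15) / 12 = 161 / 12 = 13.4167
LCL = c̄ − 3√c̄ = 13.4167 − 3 × 3.6629 = 2.4280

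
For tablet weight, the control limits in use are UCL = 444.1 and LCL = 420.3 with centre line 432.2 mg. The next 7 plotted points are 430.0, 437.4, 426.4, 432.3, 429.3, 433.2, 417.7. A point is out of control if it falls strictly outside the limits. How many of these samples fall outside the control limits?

Compare each point to [420.3, 444.1]: sample 7 = 417.7 < LCL.

1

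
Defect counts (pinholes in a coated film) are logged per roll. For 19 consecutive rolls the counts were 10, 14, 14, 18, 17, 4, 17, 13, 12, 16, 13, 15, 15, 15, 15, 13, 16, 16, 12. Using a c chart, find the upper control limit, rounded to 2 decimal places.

c̄ = (10 + 14 + 14 + 18 + 17 + 4 + 17 + 13 + 12 + 16 + 13 + 15 + 15 + 15 + 15 + 13 + 16 + 16 + 12) / 19 = 265 / 19 = 13.9474
UCL = c̄ + 3√c̄ = 13.9474 + 3 × √13.9474 = 13.9474 + 3 × 3.7346 = 25.1512

25.15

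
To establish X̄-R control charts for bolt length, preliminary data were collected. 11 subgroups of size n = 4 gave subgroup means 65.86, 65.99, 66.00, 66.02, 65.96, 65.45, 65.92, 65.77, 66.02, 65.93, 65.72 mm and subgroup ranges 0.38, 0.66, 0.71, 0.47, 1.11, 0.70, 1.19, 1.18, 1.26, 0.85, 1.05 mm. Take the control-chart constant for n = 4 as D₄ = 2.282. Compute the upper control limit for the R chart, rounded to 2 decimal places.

1.98

R̄ = (0.38 + 0.66 + 0.71 + 0.47 + 1.11 + 0.70 + 1.19 + 1.18 + 1.26 + 0.85 + 1.05) / 11 = 9.5600 / 11 = 0.8691
UCL_R = D₄·R̄ = 2.282 × 0.8691 = 1.9833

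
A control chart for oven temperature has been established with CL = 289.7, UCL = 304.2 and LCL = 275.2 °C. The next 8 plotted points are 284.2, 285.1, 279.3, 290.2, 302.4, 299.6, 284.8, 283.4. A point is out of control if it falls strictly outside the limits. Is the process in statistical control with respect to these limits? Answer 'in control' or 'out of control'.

All 8 points lie within [275.2, 304.2].

in control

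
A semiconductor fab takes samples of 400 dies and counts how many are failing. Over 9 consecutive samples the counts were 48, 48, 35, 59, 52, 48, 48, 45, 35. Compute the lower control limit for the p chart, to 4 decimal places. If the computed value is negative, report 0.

p̄ = Σdᵢ / (k·n) = 418 / (9 × 400) = 0.11611
LCL = p̄ − 3·√(p̄(1−p̄)/n) = 0.11611 − 3 × 0.01602 = 0.06806

0.0681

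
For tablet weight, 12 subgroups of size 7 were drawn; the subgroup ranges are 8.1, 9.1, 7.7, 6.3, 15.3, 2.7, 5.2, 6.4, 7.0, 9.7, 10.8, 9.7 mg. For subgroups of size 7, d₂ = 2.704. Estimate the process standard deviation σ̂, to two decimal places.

3.02

R̄ = (8.1 + 9.1 + 7.7 + 6.3 + 15.3 + 2.7 + 5.2 + 6.4 + 7.0 + 9.7 + 10.8 + 9.7) / 12 = 8.1667
σ̂ = R̄ / d₂ = 8.1667 / 2.704 = 3.0202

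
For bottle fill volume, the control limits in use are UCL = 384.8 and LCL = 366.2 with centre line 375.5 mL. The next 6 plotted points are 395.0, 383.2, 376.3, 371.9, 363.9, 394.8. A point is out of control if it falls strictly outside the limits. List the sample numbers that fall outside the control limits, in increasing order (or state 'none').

Compare each point to [366.2, 384.8]: sample 1 = 395.0 > UCL; sample 5 = 363.9 < LCL; sample 6 = 394.8 > UCL.

1, 5, 6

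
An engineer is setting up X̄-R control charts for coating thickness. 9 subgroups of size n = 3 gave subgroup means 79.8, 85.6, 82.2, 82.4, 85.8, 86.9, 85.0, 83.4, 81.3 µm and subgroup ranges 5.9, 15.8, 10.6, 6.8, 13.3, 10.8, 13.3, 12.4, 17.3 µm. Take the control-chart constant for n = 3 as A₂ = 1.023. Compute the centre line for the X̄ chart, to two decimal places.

X̄̄ = (79.8 + 85.6 + 82.2 + 82.4 + 85.8 + 86.9 + 85.0 + 83.4 + 81.3) / 9 = 752.4000 / 9 = 83.6000
CL = X̄̄ = 83.6000

83.60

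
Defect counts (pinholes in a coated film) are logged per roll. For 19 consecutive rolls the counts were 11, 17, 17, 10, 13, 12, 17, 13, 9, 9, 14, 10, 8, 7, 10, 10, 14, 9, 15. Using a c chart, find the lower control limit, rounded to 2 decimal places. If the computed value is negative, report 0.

1.52

c̄ = (11 + 17 + 17 + 10 + 13 + 12 + 17 + 13 + 9 + 9 + 14 + 10 + 8 + 7 + 10 + 10 + 14 + 9 + 15) / 19 = 225 / 19 = 11.8421
LCL = c̄ − 3√c̄ = 11.8421 − 3 × 3.4412 = 1.5184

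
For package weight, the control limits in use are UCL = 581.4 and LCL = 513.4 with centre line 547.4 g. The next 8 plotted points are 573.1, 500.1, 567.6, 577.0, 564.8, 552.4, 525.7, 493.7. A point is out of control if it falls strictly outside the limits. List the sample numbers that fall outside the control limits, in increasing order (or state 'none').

Compare each point to [513.4, 581.4]: sample 2 = 500.1 < LCL; sample 8 = 493.7 < LCL.

2, 8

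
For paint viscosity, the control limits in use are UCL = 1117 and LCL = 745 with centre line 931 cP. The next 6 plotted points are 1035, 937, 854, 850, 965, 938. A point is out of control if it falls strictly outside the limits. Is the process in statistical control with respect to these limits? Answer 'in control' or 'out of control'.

All 6 points lie within [745, 1117].

in control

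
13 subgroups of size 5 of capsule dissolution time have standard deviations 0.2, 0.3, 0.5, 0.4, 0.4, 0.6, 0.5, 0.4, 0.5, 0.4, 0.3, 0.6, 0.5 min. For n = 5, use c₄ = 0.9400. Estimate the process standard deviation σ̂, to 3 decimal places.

s̄ = (0.2 + 0.3 + 0.5 + 0.4 + 0.4 + 0.6 + 0.5 + 0.4 + 0.5 + 0.4 + 0.3 + 0.6 + 0.5) / 13 = 0.4308
σ̂ = s̄ / c₄ = 0.4308 / 0.9400 = 0.4583

0.458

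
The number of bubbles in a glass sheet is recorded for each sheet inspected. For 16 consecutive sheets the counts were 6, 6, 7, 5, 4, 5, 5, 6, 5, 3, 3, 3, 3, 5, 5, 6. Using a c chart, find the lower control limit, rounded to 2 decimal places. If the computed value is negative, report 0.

c̄ = (6 + 6 + 7 + 5 + 4 + 5 + 5 + 6 + 5 + 3 + 3 + 3 + 3 + 5 + 5 + 6) / 16 = 77 / 16 = 4.8125
LCL = c̄ − 3√c̄ = 4.8125 − 3 × 2.1937 = -1.7687 → 0 (cannot be negative)

0.00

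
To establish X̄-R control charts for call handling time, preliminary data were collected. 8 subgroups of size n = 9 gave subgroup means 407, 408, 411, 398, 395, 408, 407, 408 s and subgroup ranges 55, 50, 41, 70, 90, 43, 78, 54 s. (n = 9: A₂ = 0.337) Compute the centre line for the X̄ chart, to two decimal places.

405.25

X̄̄ = (407 + 408 + 411 + 398 + 395 + 408 + 407 + 408) / 8 = 3242.0000 / 8 = 405.2500
CL = X̄̄ = 405.2500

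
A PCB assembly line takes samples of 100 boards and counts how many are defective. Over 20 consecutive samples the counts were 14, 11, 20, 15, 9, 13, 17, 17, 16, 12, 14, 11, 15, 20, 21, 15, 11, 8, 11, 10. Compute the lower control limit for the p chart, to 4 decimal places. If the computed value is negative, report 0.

p̄ = Σdᵢ / (k·n) = 280 / (20 × 100) = 0.14000
LCL = p̄ − 3·√(p̄(1−p̄)/n) = 0.14000 − 3 × 0.03470 = 0.03590

0.0359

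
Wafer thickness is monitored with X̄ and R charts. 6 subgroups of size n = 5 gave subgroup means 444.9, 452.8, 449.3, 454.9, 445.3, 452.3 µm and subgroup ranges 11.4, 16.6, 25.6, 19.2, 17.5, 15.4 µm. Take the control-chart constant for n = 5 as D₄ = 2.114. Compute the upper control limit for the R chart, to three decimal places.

37.242

R̄ = (11.4 + 16.6 + 25.6 + 19.2 + 17.5 + 15.4) / 6 = 105.7000 / 6 = 17.6167
UCL_R = D₄·R̄ = 2.114 × 17.6167 = 37.2416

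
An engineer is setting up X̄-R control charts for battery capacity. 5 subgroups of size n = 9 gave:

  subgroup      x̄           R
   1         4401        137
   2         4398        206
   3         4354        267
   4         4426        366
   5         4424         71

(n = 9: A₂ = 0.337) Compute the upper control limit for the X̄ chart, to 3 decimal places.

X̄̄ = (4401 + 4398 + 4354 + 4426 + 4424) / 5 = 22003.0000 / 5 = 4400.6000
R̄ = (137 + 206 + 267 + 366 + 71) / 5 = 1047.0000 / 5 = 209.4000
UCL = X̄̄ + A₂·R̄ = 4400.6000 + 0.337 × 209.4000 = 4471.1678

4471.168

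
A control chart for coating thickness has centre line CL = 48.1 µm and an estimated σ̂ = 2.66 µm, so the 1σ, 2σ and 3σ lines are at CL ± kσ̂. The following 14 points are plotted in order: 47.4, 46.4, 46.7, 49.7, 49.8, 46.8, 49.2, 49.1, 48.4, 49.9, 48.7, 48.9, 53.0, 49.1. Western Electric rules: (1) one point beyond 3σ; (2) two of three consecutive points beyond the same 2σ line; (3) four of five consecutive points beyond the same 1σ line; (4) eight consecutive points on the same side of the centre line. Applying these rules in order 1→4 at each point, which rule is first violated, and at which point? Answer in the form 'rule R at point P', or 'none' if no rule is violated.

Zone of each point (C = within 1σ̂, B = 1σ̂–2σ̂, A = 2σ̂–3σ̂, * = beyond 3σ̂; sign = side of CL): 1:-C, 2:-C, 3:-C, 4:+C, 5:+C, 6:-C, 7:+C, 8:+C, 9:+C, 10:+C, 11:+C, 12:+C, 13:+B, 14:+C
Rule 4 (eight consecutive points on the same side of the centre line) is satisfied at point 14.

rule 4 at point 14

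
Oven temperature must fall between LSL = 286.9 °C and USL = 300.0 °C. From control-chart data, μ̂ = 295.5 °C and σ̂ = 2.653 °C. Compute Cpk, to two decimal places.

0.57

Cpu = (USL − μ̂) / (3σ̂) = (300.0 − 295.5) / (3 × 2.653) = 0.5654; Cpl = (μ̂ − LSL) / (3σ̂) = (295.5 − 286.9) / (3 × 2.653) = 1.0805; Cpk = min(Cpu, Cpl) = 0.5654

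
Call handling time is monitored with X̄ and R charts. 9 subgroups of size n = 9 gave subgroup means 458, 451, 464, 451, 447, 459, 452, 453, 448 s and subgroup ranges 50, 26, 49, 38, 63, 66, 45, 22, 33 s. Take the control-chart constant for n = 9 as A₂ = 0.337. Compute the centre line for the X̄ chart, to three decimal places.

453.667

X̄̄ = (458 + 451 + 464 + 451 + 447 + 459 + 452 + 453 + 448) / 9 = 4083.0000 / 9 = 453.6667
CL = X̄̄ = 453.6667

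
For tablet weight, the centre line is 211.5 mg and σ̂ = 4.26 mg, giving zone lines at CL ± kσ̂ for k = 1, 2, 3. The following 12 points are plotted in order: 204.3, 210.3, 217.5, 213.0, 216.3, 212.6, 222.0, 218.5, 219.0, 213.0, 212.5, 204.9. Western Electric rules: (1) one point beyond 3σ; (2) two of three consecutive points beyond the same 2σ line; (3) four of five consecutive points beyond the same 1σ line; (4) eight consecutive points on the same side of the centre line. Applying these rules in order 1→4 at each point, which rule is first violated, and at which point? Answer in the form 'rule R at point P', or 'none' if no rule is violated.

rule 3 at point 9

Zone of each point (C = within 1σ̂, B = 1σ̂–2σ̂, A = 2σ̂–3σ̂, * = beyond 3σ̂; sign = side of CL): 1:-B, 2:-C, 3:+B, 4:+C, 5:+B, 6:+C, 7:+A, 8:+B, 9:+B, 10:+C, 11:+C, 12:-B
Rule 3 (four of five consecutive points beyond the same 1σ limit) is satisfied at point 9.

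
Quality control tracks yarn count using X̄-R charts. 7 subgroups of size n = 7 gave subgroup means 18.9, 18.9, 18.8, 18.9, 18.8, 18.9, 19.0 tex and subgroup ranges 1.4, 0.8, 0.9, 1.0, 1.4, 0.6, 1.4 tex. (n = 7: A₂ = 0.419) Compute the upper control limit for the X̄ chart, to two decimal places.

X̄̄ = (18.9 + 18.9 + 18.8 + 18.9 + 18.8 + 18.9 + 19.0) / 7 = 132.2000 / 7 = 18.8857
R̄ = (1.4 + 0.8 + 0.9 + 1.0 + 1.4 + 0.6 + 1.4) / 7 = 7.5000 / 7 = 1.0714
UCL = X̄̄ + A₂·R̄ = 18.8857 + 0.419 × 1.0714 = 19.3346

19.33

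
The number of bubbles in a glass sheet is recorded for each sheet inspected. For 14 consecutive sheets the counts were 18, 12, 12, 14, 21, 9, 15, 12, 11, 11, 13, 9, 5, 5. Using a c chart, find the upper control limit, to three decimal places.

c̄ = (18 + 12 + 12 + 14 + 21 + 9 + 15 + 12 + 11 + 11 + 13 + 9 + 5 + 5) / 14 = 167 / 14 = 11.9286
UCL = c̄ + 3√c̄ = 11.9286 + 3 × √11.9286 = 11.9286 + 3 × 3.4538 = 22.2899

22.290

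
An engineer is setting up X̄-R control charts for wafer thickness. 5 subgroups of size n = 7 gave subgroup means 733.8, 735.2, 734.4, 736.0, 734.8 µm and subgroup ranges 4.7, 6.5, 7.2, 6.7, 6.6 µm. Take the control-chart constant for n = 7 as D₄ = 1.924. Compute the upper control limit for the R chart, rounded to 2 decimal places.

12.20

R̄ = (4.7 + 6.5 + 7.2 + 6.7 + 6.6) / 5 = 31.7000 / 5 = 6.3400
UCL_R = D₄·R̄ = 1.924 × 6.3400 = 12.1982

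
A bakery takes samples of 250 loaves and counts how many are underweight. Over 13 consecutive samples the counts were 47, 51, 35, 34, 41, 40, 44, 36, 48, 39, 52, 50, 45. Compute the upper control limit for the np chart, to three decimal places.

p̄ = Σdᵢ / (k·n) = 562 / (13 × 250) = 0.17292
UCL = np̄ + 3·√(np̄(1−p̄)) = 43.2308 + 3 × √(43.2308×0.82708) = 43.2308 + 3 × 5.9796 = 61.1695

61.169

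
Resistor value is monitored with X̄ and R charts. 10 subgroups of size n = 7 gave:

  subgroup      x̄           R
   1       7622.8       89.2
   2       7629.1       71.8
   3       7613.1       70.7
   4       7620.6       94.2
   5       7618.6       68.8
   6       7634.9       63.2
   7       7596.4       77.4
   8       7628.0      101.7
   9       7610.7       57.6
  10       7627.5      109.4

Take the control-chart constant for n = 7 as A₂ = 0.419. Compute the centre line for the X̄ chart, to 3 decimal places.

7620.170

X̄̄ = (7622.8 + 7629.1 + 7613.1 + 7620.6 + 7618.6 + 7634.9 + 7596.4 + 7628.0 + 7610.7 + 7627.5) / 10 = 76201.7000 / 10 = 7620.1700
CL = X̄̄ = 7620.1700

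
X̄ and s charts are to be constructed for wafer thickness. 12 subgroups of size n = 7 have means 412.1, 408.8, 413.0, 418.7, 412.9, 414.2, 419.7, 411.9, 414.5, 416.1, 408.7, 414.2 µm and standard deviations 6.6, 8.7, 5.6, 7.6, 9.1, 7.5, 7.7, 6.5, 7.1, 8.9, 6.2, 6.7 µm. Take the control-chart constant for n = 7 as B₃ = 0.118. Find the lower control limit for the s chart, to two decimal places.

0.87

s̄ = (6.6 + 8.7 + 5.6 + 7.6 + 9.1 + 7.5 + 7.7 + 6.5 + 7.1 + 8.9 + 6.2 + 6.7) / 12 = 7.3500
LCL_s = B₃·s̄ = 0.118 × 7.3500 = 0.8673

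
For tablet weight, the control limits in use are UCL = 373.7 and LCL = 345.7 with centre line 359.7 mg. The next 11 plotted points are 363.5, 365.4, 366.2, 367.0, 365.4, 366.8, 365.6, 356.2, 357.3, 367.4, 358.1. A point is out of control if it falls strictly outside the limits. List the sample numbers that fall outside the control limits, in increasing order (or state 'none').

none

All 11 points lie within [345.7, 373.7].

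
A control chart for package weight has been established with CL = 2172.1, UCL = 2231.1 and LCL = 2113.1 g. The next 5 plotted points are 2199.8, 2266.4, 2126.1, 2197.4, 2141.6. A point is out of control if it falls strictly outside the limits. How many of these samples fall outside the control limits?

1

Compare each point to [2113.1, 2231.1]: sample 2 = 2266.4 > UCL.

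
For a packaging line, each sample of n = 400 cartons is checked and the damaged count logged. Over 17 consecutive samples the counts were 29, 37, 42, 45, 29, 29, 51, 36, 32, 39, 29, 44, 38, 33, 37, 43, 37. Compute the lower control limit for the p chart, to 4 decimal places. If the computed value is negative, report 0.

p̄ = Σdᵢ / (k·n) = 630 / (17 × 400) = 0.09265
LCL = p̄ − 3·√(p̄(1−p̄)/n) = 0.09265 − 3 × 0.01450 = 0.04916

0.0492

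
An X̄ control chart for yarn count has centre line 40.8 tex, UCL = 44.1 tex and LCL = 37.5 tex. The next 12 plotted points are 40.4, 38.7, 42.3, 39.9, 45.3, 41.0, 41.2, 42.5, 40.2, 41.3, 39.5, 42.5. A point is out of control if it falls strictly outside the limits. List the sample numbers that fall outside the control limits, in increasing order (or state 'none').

5

Compare each point to [37.5, 44.1]: sample 5 = 45.3 > UCL.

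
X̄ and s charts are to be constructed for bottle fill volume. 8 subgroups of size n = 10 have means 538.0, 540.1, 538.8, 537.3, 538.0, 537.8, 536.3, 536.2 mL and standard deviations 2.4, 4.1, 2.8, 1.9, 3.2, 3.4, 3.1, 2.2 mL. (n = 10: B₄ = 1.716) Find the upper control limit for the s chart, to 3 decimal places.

s̄ = (2.4 + 4.1 + 2.8 + 1.9 + 3.2 + 3.4 + 3.1 + 2.2) / 8 = 2.8875
UCL_s = B₄·s̄ = 1.716 × 2.8875 = 4.9550

4.955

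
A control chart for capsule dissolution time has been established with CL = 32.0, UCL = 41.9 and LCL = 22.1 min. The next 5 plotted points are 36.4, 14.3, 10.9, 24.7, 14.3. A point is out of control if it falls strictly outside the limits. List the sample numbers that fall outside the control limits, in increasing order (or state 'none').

Compare each point to [22.1, 41.9]: sample 2 = 14.3 < LCL; sample 3 = 10.9 < LCL; sample 5 = 14.3 < LCL.

2, 3, 5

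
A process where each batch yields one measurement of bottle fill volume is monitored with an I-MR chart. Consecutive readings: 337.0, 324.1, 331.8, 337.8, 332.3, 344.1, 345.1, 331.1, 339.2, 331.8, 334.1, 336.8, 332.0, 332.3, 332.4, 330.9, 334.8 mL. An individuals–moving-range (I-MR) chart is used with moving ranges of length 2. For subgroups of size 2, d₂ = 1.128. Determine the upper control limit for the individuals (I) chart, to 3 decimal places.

349.525

X̄ = (337.0 + 324.1 + 331.8 + 337.8 + 332.3 + 344.1 + 345.1 + 331.1 + 339.2 + 331.8 + 334.1 + 336.8 + 332.0 + 332.3 + 332.4 + 330.9 + 334.8) / 17 = 334.5647
Moving ranges: 12.9, 7.7, 6.0, 5.5, 11.8, 1.0, 14.0, 8.1, 7.4, 2.3, 2.7, 4.8, 0.3, 0.1, 1.5, 3.9; M̄R̄ = 90.0000 / 16 = 5.6250
UCL = X̄ + 3·M̄R̄/d₂ = 334.5647 + 3 × 5.6250 / 1.128 = 349.5248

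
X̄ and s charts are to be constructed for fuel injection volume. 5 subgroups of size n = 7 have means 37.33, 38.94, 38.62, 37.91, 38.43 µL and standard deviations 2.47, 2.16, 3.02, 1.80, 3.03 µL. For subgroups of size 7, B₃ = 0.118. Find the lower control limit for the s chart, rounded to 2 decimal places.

s̄ = (2.47 + 2.16 + 3.02 + 1.80 + 3.03) / 5 = 2.4960
LCL_s = B₃·s̄ = 0.118 × 2.4960 = 0.2945

0.29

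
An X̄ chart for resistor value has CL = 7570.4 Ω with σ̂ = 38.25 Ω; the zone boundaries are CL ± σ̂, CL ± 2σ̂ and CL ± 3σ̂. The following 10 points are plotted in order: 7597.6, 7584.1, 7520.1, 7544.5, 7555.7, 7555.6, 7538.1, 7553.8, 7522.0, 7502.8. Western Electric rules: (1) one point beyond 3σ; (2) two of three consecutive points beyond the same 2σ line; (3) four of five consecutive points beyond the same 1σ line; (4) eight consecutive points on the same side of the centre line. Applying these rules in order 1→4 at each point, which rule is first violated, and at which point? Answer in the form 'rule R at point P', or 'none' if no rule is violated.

Zone of each point (C = within 1σ̂, B = 1σ̂–2σ̂, A = 2σ̂–3σ̂, * = beyond 3σ̂; sign = side of CL): 1:+C, 2:+C, 3:-B, 4:-C, 5:-C, 6:-C, 7:-C, 8:-C, 9:-B, 10:-B
Rule 4 (eight consecutive points on the same side of the centre line) is satisfied at point 10.

rule 4 at point 10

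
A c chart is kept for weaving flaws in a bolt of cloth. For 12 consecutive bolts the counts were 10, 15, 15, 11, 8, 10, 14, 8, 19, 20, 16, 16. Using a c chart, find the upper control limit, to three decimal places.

24.523

c̄ = (10 + 15 + 15 + 11 + 8 + 10 + 14 + 8 + 19 + 20 + 16 + 16) / 12 = 162 / 12 = 13.5000
UCL = c̄ + 3√c̄ = 13.5000 + 3 × √13.5000 = 13.5000 + 3 × 3.6742 = 24.5227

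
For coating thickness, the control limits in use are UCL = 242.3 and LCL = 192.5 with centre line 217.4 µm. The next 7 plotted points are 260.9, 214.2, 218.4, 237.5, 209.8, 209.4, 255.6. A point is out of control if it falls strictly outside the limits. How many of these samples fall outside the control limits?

Compare each point to [192.5, 242.3]: sample 1 = 260.9 > UCL; sample 7 = 255.6 > UCL.

2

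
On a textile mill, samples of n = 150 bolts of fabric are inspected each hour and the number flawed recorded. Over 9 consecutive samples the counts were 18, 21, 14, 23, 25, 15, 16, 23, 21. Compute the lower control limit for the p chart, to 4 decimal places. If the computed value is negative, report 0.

0.0479

p̄ = Σdᵢ / (k·n) = 176 / (9 × 150) = 0.13037
LCL = p̄ − 3·√(p̄(1−p̄)/n) = 0.13037 − 3 × 0.02749 = 0.04789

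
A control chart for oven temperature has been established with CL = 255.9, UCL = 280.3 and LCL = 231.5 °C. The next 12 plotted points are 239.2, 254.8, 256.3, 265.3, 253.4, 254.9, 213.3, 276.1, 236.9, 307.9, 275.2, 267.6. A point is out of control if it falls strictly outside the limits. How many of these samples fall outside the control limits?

Compare each point to [231.5, 280.3]: sample 7 = 213.3 < LCL; sample 10 = 307.9 > UCL.

2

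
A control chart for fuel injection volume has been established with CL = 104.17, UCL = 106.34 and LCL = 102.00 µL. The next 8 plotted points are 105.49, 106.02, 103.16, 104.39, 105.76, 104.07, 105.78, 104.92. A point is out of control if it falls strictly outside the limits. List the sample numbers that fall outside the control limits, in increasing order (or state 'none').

none

All 8 points lie within [102.00, 106.34].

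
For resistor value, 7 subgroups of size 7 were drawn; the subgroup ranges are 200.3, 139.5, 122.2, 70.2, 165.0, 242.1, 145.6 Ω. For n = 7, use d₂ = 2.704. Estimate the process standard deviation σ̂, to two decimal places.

R̄ = (200.3 + 139.5 + 122.2 + 70.2 + 165.0 + 242.1 + 145.6) / 7 = 154.9857
σ̂ = R̄ / d₂ = 154.9857 / 2.704 = 57.3172

57.32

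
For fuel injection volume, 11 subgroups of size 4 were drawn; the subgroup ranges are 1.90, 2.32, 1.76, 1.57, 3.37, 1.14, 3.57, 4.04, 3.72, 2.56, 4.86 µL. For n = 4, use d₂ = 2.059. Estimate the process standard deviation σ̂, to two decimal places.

R̄ = (1.90 + 2.32 + 1.76 + 1.57 + 3.37 + 1.14 + 3.57 + 4.04 + 3.72 + 2.56 + 4.86) / 11 = 2.8009
σ̂ = R̄ / d₂ = 2.8009 / 2.059 = 1.3603

1.36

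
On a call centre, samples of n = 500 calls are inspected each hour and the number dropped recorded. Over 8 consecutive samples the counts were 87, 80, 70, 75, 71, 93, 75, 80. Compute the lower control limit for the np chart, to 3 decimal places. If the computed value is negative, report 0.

54.423

p̄ = Σdᵢ / (k·n) = 631 / (8 × 500) = 0.15775
LCL = np̄ − 3·√(np̄(1−p̄)) = 78.8750 − 3 × 8.1506 = 54.4232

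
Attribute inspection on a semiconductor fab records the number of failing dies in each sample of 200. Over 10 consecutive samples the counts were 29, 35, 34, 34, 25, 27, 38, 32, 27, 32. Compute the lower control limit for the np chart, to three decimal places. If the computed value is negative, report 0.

p̄ = Σdᵢ / (k·n) = 313 / (10 × 200) = 0.15650
LCL = np̄ − 3·√(np̄(1−p̄)) = 31.3000 − 3 × 5.1382 = 15.8853

15.885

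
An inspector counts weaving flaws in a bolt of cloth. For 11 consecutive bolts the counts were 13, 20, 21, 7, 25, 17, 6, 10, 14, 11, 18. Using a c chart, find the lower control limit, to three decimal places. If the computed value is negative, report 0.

c̄ = (13 + 20 + 21 + 7 + 25 + 17 + 6 + 10 + 14 + 11 + 18) / 11 = 162 / 11 = 14.7273
LCL = c̄ − 3√c̄ = 14.7273 − 3 × 3.8376 = 3.2144

3.214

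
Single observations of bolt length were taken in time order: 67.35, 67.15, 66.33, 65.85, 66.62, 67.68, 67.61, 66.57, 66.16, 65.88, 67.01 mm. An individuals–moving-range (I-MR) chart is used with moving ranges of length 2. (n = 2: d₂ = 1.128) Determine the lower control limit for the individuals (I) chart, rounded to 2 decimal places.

65.08

X̄ = (67.35 + 67.15 + 66.33 + 65.85 + 66.62 + 67.68 + 67.61 + 66.57 + 66.16 + 65.88 + 67.01) / 11 = 66.7464
Moving ranges: 0.20, 0.82, 0.48, 0.77, 1.06, 0.07, 1.04, 0.41, 0.28, 1.13; M̄R̄ = 6.2600 / 10 = 0.6260
LCL = X̄ − 3·M̄R̄/d₂ = 66.7464 − 3 × 0.6260 / 1.128 = 65.0815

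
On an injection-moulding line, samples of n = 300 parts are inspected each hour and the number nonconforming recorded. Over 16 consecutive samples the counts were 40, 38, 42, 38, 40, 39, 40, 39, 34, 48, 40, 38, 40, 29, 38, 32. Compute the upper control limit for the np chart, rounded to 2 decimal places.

p̄ = Σdᵢ / (k·n) = 615 / (16 × 300) = 0.12812
UCL = np̄ + 3·√(np̄(1−p̄)) = 38.4375 + 3 × √(38.4375×0.87187) = 38.4375 + 3 × 5.7890 = 55.8045

55.80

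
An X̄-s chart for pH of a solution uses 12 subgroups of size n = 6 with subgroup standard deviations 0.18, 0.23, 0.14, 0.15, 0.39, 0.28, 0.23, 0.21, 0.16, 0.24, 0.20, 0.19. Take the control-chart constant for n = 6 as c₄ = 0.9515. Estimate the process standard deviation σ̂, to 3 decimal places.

s̄ = (0.18 + 0.23 + 0.14 + 0.15 + 0.39 + 0.28 + 0.23 + 0.21 + 0.16 + 0.24 + 0.20 + 0.19) / 12 = 0.2167
σ̂ = s̄ / c₄ = 0.2167 / 0.9515 = 0.2277

0.228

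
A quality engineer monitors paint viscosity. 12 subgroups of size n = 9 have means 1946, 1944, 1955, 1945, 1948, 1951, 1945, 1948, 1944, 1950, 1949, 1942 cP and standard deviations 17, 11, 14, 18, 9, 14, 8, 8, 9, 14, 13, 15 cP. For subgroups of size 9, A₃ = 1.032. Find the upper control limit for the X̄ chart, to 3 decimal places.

X̄̄ = (1946 + 1944 + 1955 + 1945 + 1948 + 1951 + 1945 + 1948 + 1944 + 1950 + 1949 + 1942) / 12 = 1947.2500
s̄ = (17 + 11 + 14 + 18 + 9 + 14 + 8 + 8 + 9 + 14 + 13 + 15) / 12 = 12.5000
UCL = X̄̄ + A₃·s̄ = 1947.2500 + 1.032 × 12.5000 = 1960.1500

1960.150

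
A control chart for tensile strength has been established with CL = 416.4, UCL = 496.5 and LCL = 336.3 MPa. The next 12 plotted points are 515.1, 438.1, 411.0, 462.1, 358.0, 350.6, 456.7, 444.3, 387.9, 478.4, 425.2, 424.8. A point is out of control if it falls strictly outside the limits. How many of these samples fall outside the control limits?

Compare each point to [336.3, 496.5]: sample 1 = 515.1 > UCL.

1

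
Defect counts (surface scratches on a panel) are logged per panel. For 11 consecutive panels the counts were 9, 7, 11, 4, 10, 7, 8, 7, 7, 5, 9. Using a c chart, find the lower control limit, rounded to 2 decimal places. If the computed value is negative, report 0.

0.00

c̄ = (9 + 7 + 11 + 4 + 10 + 7 + 8 + 7 + 7 + 5 + 9) / 11 = 84 / 11 = 7.6364
LCL = c̄ − 3√c̄ = 7.6364 − 3 × 2.7634 = -0.6538 → 0 (cannot be negative)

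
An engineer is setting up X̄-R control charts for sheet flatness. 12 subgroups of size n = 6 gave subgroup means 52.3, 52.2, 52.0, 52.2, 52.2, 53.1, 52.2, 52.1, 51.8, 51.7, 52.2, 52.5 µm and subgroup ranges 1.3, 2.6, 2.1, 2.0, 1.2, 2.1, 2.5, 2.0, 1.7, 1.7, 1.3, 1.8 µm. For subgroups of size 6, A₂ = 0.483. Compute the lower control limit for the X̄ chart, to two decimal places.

X̄̄ = (52.3 + 52.2 + 52.0 + 52.2 + 52.2 + 53.1 + 52.2 + 52.1 + 51.8 + 51.7 + 52.2 + 52.5) / 12 = 626.5000 / 12 = 52.2083
R̄ = (1.3 + 2.6 + 2.1 + 2.0 + 1.2 + 2.1 + 2.5 + 2.0 + 1.7 + 1.7 + 1.3 + 1.8) / 12 = 22.3000 / 12 = 1.8583
LCL = X̄̄ − A₂·R̄ = 52.2083 − 0.483 × 1.8583 = 51.3108

51.31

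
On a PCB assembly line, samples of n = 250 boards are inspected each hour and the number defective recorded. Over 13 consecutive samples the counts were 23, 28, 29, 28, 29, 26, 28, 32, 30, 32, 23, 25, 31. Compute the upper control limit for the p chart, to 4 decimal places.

p̄ = Σdᵢ / (k·n) = 364 / (13 × 250) = 0.11200
UCL = p̄ + 3·√(p̄(1−p̄)/n) = 0.11200 + 3 × √(0.11200×0.88800/250) = 0.11200 + 3 × 0.01995 = 0.17184

0.1718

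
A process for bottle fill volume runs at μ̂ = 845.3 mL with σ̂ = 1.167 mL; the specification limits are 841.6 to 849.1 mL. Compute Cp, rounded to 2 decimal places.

1.07

Cp = (USL − LSL) / (6σ̂) = (849.1 − 841.6) / (6 × 1.167) = 7.5000 / 7.0020 = 1.0711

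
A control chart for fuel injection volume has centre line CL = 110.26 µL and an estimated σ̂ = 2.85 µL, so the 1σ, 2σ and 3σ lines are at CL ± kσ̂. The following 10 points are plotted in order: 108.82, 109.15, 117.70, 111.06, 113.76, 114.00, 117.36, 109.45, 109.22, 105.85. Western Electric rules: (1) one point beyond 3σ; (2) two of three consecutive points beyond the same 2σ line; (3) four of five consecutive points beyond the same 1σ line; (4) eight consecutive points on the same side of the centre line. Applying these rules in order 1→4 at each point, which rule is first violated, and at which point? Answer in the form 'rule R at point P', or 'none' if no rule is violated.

Zone of each point (C = within 1σ̂, B = 1σ̂–2σ̂, A = 2σ̂–3σ̂, * = beyond 3σ̂; sign = side of CL): 1:-C, 2:-C, 3:+A, 4:+C, 5:+B, 6:+B, 7:+A, 8:-C, 9:-C, 10:-B
Rule 3 (four of five consecutive points beyond the same 1σ limit) is satisfied at point 7.

rule 3 at point 7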